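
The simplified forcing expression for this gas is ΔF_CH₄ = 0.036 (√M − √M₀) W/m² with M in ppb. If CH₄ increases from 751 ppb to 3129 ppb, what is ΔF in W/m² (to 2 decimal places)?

CH₄: 0.036 × (√3129 − √751) = 0.036 × (55.9375 − 27.4044) = 0.036 × 28.5331 = 1.0272 W/m².

ΔF = 1.03 W/m²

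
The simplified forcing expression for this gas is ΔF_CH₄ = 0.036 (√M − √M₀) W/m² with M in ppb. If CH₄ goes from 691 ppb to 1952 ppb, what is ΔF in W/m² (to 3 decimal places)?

CH₄: 0.036 × (√1952 − √691) = 0.036 × (44.1814 − 26.2869) = 0.036 × 17.8945 = 0.6442 W/m².

ΔF = 0.644 W/m²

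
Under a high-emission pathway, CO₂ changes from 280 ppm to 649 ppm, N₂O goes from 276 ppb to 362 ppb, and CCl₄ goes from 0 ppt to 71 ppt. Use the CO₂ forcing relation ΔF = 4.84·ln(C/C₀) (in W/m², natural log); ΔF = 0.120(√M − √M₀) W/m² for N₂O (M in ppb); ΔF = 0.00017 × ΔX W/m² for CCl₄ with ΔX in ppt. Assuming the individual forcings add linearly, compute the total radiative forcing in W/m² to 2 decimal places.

ΔF = 4.37 W/m²

CO₂: 4.84 × ln(649/280) = 4.84 × ln(2.31786) = 4.84 × 0.84064 = 4.0687 W/m².
N₂O: 0.120 × (√362 − √276) = 0.120 × (19.0263 − 16.6132) = 0.120 × 2.4131 = 0.2896 W/m².
CCl₄: ΔF = 0.00017 × (71 − 0) = 0.00017 × 71 = 0.0121 W/m².
Total ΔF = 4.0687 + 0.2896 + 0.0121 = 4.3704 W/m².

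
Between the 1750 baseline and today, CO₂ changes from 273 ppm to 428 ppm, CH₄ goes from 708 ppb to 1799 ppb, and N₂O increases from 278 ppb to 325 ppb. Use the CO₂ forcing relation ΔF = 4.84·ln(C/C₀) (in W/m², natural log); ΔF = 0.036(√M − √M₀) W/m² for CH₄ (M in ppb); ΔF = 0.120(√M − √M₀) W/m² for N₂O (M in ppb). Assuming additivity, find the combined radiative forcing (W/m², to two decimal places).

CO₂: 4.84 × ln(428/273) = 4.84 × ln(1.56777) = 4.84 × 0.44965 = 2.1763 W/m².
CH₄: 0.036 × (√1799 − √708) = 0.036 × (42.4146 − 26.6083) = 0.036 × 15.8063 = 0.5690 W/m².
N₂O: 0.120 × (√325 − √278) = 0.120 × (18.0278 − 16.6733) = 0.120 × 1.3545 = 0.1625 W/m².
Total ΔF = 2.1763 + 0.5690 + 0.1625 = 2.9078 W/m².

ΔF = 2.91 W/m²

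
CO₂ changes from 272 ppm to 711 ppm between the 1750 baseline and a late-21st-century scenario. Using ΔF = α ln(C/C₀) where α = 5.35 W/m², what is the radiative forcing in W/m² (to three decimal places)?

ΔF = 5.141 W/m²

CO₂: 5.35 × ln(711/272) = 5.35 × ln(2.61397) = 5.35 × 0.96087 = 5.1407 W/m².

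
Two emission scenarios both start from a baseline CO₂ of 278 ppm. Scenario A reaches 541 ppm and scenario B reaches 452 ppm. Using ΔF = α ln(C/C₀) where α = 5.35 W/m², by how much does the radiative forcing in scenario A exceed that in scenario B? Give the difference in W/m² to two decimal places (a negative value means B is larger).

ΔF_A − ΔF_B = 0.96 W/m²

ΔF_A = 5.35 ln(541/278) = 5.35 × 0.66580 = 3.5620 W/m².
ΔF_B = 5.35 ln(452/278) = 5.35 × 0.48606 = 2.6004 W/m².
Difference: 3.5620 − 2.6004 = 0.9616 W/m².
(Equivalently, ΔF_A − ΔF_B = 5.35 ln(541/452) = 5.35 × 0.17974 = 0.9616 W/m².)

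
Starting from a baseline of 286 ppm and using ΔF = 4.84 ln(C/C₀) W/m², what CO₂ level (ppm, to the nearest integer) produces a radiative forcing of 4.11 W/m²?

C ≈ 669 ppm

Set 4.84 ln(C/286) = 4.11, so ln(C/286) = 4.11/4.84 = 0.84917.
Then C/286 = e^0.84917 = 2.33771, giving C = 286 × 2.33771 = 668.59 ppm.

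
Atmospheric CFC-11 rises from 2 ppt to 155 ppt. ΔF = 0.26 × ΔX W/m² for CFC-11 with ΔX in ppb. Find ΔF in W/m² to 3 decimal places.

ΔF = 0.040 W/m²

CFC-11: Δ = 155 − 2 = 153 ppt = 0.153 ppb; ΔF = 0.26 × 0.153 = 0.0398 W/m².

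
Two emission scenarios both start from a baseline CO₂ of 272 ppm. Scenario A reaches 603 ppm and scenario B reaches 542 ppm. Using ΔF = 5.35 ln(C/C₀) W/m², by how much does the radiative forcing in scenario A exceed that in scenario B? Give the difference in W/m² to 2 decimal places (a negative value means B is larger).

ΔF_A = 5.35 ln(603/272) = 5.35 × 0.79612 = 4.2592 W/m².
ΔF_B = 5.35 ln(542/272) = 5.35 × 0.68946 = 3.6886 W/m².
Difference: 4.2592 − 3.6886 = 0.5706 W/m².
(Equivalently, ΔF_A − ΔF_B = 5.35 ln(603/542) = 5.35 × 0.10665 = 0.5706 W/m².)

ΔF_A − ΔF_B = 0.57 W/m²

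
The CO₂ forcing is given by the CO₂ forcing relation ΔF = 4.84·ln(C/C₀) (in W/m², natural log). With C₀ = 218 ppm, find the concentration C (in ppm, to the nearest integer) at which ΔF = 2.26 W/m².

C ≈ 348 ppm

Set 4.84 ln(C/218) = 2.26, so ln(C/218) = 2.26/4.84 = 0.46694.
Then C/218 = e^0.46694 = 1.59511, giving C = 218 × 1.59511 = 347.73 ppm.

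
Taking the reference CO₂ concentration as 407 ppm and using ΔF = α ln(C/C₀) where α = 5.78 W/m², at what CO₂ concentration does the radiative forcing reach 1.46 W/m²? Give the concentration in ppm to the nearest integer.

Set 5.78 ln(C/407) = 1.46, so ln(C/407) = 1.46/5.78 = 0.25260.
Then C/407 = e^0.25260 = 1.28737, giving C = 407 × 1.28737 = 523.96 ppm.

C ≈ 524 ppm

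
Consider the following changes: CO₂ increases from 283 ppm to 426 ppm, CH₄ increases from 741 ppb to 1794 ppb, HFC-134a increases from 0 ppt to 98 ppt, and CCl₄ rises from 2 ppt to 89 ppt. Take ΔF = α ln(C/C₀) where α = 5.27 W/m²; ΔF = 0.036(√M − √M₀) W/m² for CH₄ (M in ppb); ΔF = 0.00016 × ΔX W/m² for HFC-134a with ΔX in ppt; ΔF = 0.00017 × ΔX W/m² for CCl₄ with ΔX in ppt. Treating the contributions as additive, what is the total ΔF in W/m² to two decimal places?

ΔF = 2.73 W/m²

CO₂: 5.27 × ln(426/283) = 5.27 × ln(1.50530) = 5.27 × 0.40899 = 2.1554 W/m².
CH₄: 0.036 × (√1794 − √741) = 0.036 × (42.3556 − 27.2213) = 0.036 × 15.1343 = 0.5448 W/m².
HFC-134a: ΔF = 0.00016 × (98 − 0) = 0.00016 × 98 = 0.0157 W/m².
CCl₄: ΔF = 0.00017 × (89 − 2) = 0.00017 × 87 = 0.0148 W/m².
Total ΔF = 2.1554 + 0.5448 + 0.0157 + 0.0148 = 2.7307 W/m².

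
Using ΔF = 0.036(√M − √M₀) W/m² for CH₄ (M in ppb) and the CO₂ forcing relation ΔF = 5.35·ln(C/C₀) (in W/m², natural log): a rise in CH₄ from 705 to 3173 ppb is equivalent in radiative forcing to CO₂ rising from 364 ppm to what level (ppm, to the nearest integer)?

C ≈ 445 ppm

CH₄ forcing: 0.036 × (√3173 − √705) = 0.036 × (56.3294 − 26.5518) = 0.036 × 29.7776 = 1.07199 W/m².
Set 5.35 ln(C/364) = 1.07199: ln(C/364) = 1.07199/5.35 = 0.20037, so C = 364 × e^0.20037 = 364 × 1.22185 = 444.75 ppm.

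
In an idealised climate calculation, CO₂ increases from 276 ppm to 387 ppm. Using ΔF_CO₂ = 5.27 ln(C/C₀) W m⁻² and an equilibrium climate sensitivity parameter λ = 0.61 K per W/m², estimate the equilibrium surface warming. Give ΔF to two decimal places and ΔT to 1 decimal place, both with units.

ΔF = 1.78 W/m²; ΔT = 1.1 K

CO₂: 5.27 × ln(387/276) = 5.27 × ln(1.40217) = 5.27 × 0.33802 = 1.7814 W/m².
ΔT = λ ΔF = 0.61 × 1.78 = 1.0858 K.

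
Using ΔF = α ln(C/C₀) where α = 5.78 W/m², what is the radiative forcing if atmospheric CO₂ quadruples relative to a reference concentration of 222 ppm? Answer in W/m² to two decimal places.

ΔF = 8.01 W/m²

Because the forcing depends only on the ratio C/C₀, the initial concentration does not enter.
ΔF = 5.78 × ln(4) = 5.78 × 1.38629 = 8.0128 W/m².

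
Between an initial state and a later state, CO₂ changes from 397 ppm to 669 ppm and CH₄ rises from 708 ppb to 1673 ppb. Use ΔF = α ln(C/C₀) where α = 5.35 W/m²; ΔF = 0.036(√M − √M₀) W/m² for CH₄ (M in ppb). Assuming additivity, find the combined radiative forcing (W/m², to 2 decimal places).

CO₂: 5.35 × ln(669/397) = 5.35 × ln(1.68514) = 5.35 × 0.52185 = 2.7919 W/m².
CH₄: 0.036 × (√1673 − √708) = 0.036 × (40.9023 − 26.6083) = 0.036 × 14.2940 = 0.5146 W/m².
Total ΔF = 2.7919 + 0.5146 = 3.3065 W/m².

ΔF = 3.31 W/m²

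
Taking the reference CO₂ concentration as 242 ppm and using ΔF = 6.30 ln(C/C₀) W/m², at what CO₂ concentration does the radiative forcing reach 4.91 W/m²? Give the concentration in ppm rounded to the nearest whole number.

C ≈ 528 ppm

Set 6.30 ln(C/242) = 4.91, so ln(C/242) = 4.91/6.30 = 0.77937.
Then C/242 = e^0.77937 = 2.18010, giving C = 242 × 2.18010 = 527.58 ppm.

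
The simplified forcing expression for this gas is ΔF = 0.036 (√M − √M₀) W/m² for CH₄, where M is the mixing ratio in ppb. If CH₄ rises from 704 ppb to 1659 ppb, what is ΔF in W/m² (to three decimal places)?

CH₄: 0.036 × (√1659 − √704) = 0.036 × (40.7308 − 26.5330) = 0.036 × 14.1978 = 0.5111 W/m².

ΔF = 0.511 W/m²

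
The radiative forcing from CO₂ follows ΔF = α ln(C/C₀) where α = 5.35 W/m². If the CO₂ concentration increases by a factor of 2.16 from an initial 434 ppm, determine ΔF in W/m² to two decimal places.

Because the forcing depends only on the ratio C/C₀, the initial concentration does not enter.
ΔF = 5.35 × ln(2.16) = 5.35 × 0.77011 = 4.1201 W/m².

ΔF = 4.12 W/m²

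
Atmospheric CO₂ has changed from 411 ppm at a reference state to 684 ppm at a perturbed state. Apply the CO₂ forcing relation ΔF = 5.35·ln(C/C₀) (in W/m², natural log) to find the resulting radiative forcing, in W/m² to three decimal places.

CO₂: 5.35 × ln(684/411) = 5.35 × ln(1.66423) = 5.35 × 0.50936 = 2.7251 W/m².

ΔF = 2.725 W/m²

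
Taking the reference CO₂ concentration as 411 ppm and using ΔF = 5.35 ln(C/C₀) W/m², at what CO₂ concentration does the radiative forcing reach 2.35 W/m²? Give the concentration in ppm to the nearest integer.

C ≈ 638 ppm

Set 5.35 ln(C/411) = 2.35, so ln(C/411) = 2.35/5.35 = 0.43925.
Then C/411 = e^0.43925 = 1.55154, giving C = 411 × 1.55154 = 637.68 ppm.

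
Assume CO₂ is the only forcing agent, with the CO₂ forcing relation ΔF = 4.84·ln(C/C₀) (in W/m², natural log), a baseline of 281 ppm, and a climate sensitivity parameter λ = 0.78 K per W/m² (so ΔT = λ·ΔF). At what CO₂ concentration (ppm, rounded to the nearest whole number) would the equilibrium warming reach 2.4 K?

Required forcing: ΔF = ΔT/λ = 2.4/0.78 = 3.0769 W/m².
Then ln(C/281) = ΔF/4.84 = 3.0769/4.84 = 0.63572.
So C = 281 × e^0.63572 = 281 × 1.88838 = 530.63 ppm.

C ≈ 531 ppm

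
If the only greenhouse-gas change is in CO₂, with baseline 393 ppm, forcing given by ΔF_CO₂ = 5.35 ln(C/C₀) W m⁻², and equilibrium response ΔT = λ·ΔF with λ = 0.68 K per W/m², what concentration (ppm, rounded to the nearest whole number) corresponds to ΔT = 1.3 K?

C ≈ 562 ppm

Required forcing: ΔF = ΔT/λ = 1.3/0.68 = 1.9118 W/m².
Then ln(C/393) = ΔF/5.35 = 1.9118/5.35 = 0.35735.
So C = 393 × e^0.35735 = 393 × 1.42954 = 561.81 ppm.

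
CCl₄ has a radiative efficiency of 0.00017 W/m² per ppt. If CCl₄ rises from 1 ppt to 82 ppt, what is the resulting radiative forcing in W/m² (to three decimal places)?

ΔF = 0.014 W/m²

CCl₄: ΔF = 0.00017 × (82 − 1) = 0.00017 × 81 = 0.0138 W/m².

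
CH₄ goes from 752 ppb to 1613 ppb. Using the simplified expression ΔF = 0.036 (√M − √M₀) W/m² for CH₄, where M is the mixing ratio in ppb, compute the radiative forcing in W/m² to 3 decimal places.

CH₄: 0.036 × (√1613 − √752) = 0.036 × (40.1622 − 27.4226) = 0.036 × 12.7396 = 0.4586 W/m².

ΔF = 0.459 W/m²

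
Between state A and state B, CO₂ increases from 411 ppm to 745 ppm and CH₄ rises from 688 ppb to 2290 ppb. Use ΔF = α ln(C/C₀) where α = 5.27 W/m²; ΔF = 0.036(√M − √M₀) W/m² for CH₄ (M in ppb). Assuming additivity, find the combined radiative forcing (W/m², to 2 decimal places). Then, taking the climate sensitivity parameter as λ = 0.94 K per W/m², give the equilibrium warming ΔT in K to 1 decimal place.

ΔF = 3.91 W/m²; ΔT = 3.7 K

CO₂: 5.27 × ln(745/411) = 5.27 × ln(1.81265) = 5.27 × 0.59479 = 3.1345 W/m².
CH₄: 0.036 × (√2290 − √688) = 0.036 × (47.8539 − 26.2298) = 0.036 × 21.6241 = 0.7785 W/m².
Total ΔF = 3.1345 + 0.7785 = 3.9130 W/m².
ΔT = λ ΔF = 0.94 × 3.91 = 3.6754 K.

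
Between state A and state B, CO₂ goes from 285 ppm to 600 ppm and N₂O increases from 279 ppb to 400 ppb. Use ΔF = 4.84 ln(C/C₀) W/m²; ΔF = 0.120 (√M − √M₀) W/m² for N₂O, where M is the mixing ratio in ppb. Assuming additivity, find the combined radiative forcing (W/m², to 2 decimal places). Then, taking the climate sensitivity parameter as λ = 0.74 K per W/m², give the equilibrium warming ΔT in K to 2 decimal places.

ΔF = 4.00 W/m²; ΔT = 2.96 K

CO₂: 4.84 × ln(600/285) = 4.84 × ln(2.10526) = 4.84 × 0.74444 = 3.6031 W/m².
N₂O: 0.120 × (√400 − √279) = 0.120 × (20.0000 − 16.7033) = 0.120 × 3.2967 = 0.3956 W/m².
Total ΔF = 3.6031 + 0.3956 = 3.9987 W/m².
ΔT = λ ΔF = 0.74 × 4.00 = 2.9600 K.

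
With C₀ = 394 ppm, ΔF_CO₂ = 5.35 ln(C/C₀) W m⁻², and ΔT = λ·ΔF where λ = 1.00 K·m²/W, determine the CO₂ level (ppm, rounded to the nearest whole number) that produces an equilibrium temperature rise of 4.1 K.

C ≈ 848 ppm

Required forcing: ΔF = ΔT/λ = 4.1/1.00 = 4.1000 W/m².
Then ln(C/394) = ΔF/5.35 = 4.1000/5.35 = 0.76636.
So C = 394 × e^0.76636 = 394 × 2.15192 = 847.86 ppm.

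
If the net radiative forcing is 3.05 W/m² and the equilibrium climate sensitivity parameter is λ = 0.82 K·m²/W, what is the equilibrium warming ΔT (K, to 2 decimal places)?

ΔT = 2.50 K

ΔT = λ ΔF = 0.82 × 3.05 = 2.5010 K.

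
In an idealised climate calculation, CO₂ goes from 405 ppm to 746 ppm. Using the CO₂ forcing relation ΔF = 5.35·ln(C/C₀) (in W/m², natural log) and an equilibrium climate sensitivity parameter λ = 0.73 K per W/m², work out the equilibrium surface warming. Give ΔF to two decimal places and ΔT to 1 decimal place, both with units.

CO₂: 5.35 × ln(746/405) = 5.35 × ln(1.84198) = 5.35 × 0.61084 = 3.2680 W/m².
ΔT = λ ΔF = 0.73 × 3.27 = 2.3871 K.

ΔF = 3.27 W/m²; ΔT = 2.4 K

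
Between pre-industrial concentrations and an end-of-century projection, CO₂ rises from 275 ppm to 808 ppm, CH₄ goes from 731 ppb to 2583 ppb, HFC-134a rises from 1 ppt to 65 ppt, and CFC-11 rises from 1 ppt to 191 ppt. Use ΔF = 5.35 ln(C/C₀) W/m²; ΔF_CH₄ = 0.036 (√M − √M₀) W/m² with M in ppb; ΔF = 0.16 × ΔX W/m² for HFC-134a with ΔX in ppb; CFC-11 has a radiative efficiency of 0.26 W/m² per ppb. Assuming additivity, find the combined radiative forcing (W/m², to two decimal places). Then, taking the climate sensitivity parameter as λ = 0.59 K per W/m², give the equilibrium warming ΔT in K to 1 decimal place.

CO₂: 5.35 × ln(808/275) = 5.35 × ln(2.93818) = 5.35 × 1.07779 = 5.7662 W/m².
CH₄: 0.036 × (√2583 − √731) = 0.036 × (50.8232 − 27.0370) = 0.036 × 23.7862 = 0.8563 W/m².
HFC-134a: Δ = 65 − 1 = 64 ppt = 0.064 ppb; ΔF = 0.16 × 0.064 = 0.0102 W/m².
CFC-11: Δ = 191 − 1 = 190 ppt = 0.190 ppb; ΔF = 0.26 × 0.190 = 0.0494 W/m².
Total ΔF = 5.7662 + 0.8563 + 0.0102 + 0.0494 = 6.6821 W/m².
ΔT = λ ΔF = 0.59 × 6.68 = 3.9412 K.

ΔF = 6.68 W/m²; ΔT = 3.9 K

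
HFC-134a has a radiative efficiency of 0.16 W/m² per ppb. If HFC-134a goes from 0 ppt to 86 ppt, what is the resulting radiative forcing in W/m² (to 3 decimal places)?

HFC-134a: Δ = 86 − 0 = 86 ppt = 0.086 ppb; ΔF = 0.16 × 0.086 = 0.0138 W/m².

ΔF = 0.014 W/m²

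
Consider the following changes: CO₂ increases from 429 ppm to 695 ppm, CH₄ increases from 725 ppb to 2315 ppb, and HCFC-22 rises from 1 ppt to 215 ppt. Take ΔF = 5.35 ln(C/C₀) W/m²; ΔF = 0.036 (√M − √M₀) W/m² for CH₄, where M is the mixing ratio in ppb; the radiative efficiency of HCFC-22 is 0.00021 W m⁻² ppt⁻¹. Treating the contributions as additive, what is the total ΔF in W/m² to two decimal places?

CO₂: 5.35 × ln(695/429) = 5.35 × ln(1.62005) = 5.35 × 0.48246 = 2.5812 W/m².
CH₄: 0.036 × (√2315 − √725) = 0.036 × (48.1144 − 26.9258) = 0.036 × 21.1886 = 0.7628 W/m².
HCFC-22: ΔF = 0.00021 × (215 − 1) = 0.00021 × 214 = 0.0449 W/m².
Total ΔF = 2.5812 + 0.7628 + 0.0449 = 3.3889 W/m².

ΔF = 3.39 W/m²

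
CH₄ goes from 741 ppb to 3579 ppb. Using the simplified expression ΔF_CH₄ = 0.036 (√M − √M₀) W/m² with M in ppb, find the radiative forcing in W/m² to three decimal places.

CH₄: 0.036 × (√3579 − √741) = 0.036 × (59.8247 − 27.2213) = 0.036 × 32.6034 = 1.1737 W/m².

ΔF = 1.174 W/m²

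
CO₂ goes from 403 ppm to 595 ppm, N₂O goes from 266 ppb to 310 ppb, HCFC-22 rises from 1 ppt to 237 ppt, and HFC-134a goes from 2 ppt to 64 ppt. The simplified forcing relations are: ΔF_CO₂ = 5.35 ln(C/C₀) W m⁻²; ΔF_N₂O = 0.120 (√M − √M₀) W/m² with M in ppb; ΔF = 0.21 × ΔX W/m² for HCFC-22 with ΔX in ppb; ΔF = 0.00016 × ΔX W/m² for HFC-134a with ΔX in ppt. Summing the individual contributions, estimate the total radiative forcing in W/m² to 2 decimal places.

ΔF = 2.30 W/m²

CO₂: 5.35 × ln(595/403) = 5.35 × ln(1.47643) = 5.35 × 0.38963 = 2.0845 W/m².
N₂O: 0.120 × (√310 − √266) = 0.120 × (17.6068 − 16.3095) = 0.120 × 1.2973 = 0.1557 W/m².
HCFC-22: Δ = 237 − 1 = 236 ppt = 0.236 ppb; ΔF = 0.21 × 0.236 = 0.0496 W/m².
HFC-134a: ΔF = 0.00016 × (64 − 2) = 0.00016 × 62 = 0.0099 W/m².
Total ΔF = 2.0845 + 0.1557 + 0.0496 + 0.0099 = 2.2997 W/m².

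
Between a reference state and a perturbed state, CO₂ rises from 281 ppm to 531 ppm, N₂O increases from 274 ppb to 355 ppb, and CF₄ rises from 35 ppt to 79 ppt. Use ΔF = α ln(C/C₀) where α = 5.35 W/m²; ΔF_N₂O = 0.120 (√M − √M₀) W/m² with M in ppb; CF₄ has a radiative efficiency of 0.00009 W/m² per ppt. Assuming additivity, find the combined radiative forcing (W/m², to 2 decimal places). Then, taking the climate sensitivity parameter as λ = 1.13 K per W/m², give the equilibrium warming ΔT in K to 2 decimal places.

ΔF = 3.68 W/m²; ΔT = 4.16 K

CO₂: 5.35 × ln(531/281) = 5.35 × ln(1.88968) = 5.35 × 0.63641 = 3.4048 W/m².
N₂O: 0.120 × (√355 − √274) = 0.120 × (18.8414 − 16.5529) = 0.120 × 2.2885 = 0.2746 W/m².
CF₄: ΔF = 0.00009 × (79 − 35) = 0.00009 × 44 = 0.0040 W/m².
Total ΔF = 3.4048 + 0.2746 + 0.0040 = 3.6834 W/m².
ΔT = λ ΔF = 1.13 × 3.68 = 4.1584 K.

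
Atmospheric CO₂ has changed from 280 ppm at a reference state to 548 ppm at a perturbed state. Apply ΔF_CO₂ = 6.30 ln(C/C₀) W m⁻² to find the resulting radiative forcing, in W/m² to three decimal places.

ΔF = 4.230 W/m²

CO₂ absorption bands are partially saturated, so forcing scales with the logarithm of the concentration ratio.
CO₂: 6.30 × ln(548/280) = 6.30 × ln(1.95714) = 6.30 × 0.67148 = 4.2303 W/m².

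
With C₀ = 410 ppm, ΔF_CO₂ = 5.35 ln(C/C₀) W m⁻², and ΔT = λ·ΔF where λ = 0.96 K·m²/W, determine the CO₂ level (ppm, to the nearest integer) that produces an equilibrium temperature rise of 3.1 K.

Required forcing: ΔF = ΔT/λ = 3.1/0.96 = 3.2292 W/m².
Then ln(C/410) = ΔF/5.35 = 3.2292/5.35 = 0.60359.
So C = 410 × e^0.60359 = 410 × 1.82867 = 749.75 ppm.

C ≈ 750 ppm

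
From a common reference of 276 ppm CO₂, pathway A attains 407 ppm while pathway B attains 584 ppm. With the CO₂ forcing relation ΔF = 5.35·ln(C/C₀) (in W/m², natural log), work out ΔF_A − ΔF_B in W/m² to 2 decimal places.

ΔF_A = 5.35 ln(407/276) = 5.35 × 0.38841 = 2.0780 W/m².
ΔF_B = 5.35 ln(584/276) = 5.35 × 0.74950 = 4.0098 W/m².
Difference: 2.0780 − 4.0098 = -1.9318 W/m².
(Equivalently, ΔF_A − ΔF_B = 5.35 ln(407/584) = 5.35 × -0.36109 = -1.9318 W/m².)

ΔF_A − ΔF_B = -1.93 W/m²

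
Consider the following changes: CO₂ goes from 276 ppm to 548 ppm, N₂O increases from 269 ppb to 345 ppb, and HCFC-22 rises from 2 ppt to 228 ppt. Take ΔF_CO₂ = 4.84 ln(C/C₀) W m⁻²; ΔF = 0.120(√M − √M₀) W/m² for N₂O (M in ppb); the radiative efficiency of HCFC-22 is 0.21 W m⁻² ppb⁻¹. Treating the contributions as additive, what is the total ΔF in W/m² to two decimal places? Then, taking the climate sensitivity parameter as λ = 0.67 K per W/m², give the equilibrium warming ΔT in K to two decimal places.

ΔF = 3.63 W/m²; ΔT = 2.43 K

CO₂: 4.84 × ln(548/276) = 4.84 × ln(1.98551) = 4.84 × 0.68588 = 3.3197 W/m².
N₂O: 0.120 × (√345 − √269) = 0.120 × (18.5742 − 16.4012) = 0.120 × 2.1730 = 0.2608 W/m².
HCFC-22: Δ = 228 − 2 = 226 ppt = 0.226 ppb; ΔF = 0.21 × 0.226 = 0.0475 W/m².
Total ΔF = 3.3197 + 0.2608 + 0.0475 = 3.6280 W/m².
ΔT = λ ΔF = 0.67 × 3.63 = 2.4321 K.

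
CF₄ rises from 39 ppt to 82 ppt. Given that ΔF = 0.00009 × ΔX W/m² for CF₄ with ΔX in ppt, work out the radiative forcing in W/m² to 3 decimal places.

ΔF = 0.004 W/m²

CF₄: ΔF = 0.00009 × (82 − 39) = 0.00009 × 43 = 0.0039 W/m².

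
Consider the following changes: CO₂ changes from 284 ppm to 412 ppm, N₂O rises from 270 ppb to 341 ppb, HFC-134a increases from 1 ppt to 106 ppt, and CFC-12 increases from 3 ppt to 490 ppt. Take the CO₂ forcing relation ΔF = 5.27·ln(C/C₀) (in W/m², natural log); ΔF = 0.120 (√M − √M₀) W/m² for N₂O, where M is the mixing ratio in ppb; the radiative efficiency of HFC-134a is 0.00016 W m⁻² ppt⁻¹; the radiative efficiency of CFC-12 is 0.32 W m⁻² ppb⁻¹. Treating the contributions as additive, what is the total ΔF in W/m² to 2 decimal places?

CO₂: 5.27 × ln(412/284) = 5.27 × ln(1.45070) = 5.27 × 0.37205 = 1.9607 W/m².
N₂O: 0.120 × (√341 − √270) = 0.120 × (18.4662 − 16.4317) = 0.120 × 2.0345 = 0.2441 W/m².
HFC-134a: ΔF = 0.00016 × (106 − 1) = 0.00016 × 105 = 0.0168 W/m².
CFC-12: Δ = 490 − 3 = 487 ppt = 0.487 ppb; ΔF = 0.32 × 0.487 = 0.1558 W/m².
Total ΔF = 1.9607 + 0.2441 + 0.0168 + 0.1558 = 2.3774 W/m².

ΔF = 2.38 W/m²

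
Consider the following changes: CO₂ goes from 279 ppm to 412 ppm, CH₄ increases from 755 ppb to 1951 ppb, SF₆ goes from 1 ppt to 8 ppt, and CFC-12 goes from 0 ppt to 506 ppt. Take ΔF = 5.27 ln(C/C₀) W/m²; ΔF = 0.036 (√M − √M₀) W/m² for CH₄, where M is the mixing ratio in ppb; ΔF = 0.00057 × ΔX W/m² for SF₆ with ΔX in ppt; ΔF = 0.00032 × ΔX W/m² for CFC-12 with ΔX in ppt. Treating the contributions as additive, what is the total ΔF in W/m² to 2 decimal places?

ΔF = 2.82 W/m²

CO₂: 5.27 × ln(412/279) = 5.27 × ln(1.47670) = 5.27 × 0.38981 = 2.0543 W/m².
CH₄: 0.036 × (√1951 − √755) = 0.036 × (44.1701 − 27.4773) = 0.036 × 16.6928 = 0.6009 W/m².
SF₆: ΔF = 0.00057 × (8 − 1) = 0.00057 × 7 = 0.0040 W/m².
CFC-12: ΔF = 0.00032 × (506 − 0) = 0.00032 × 506 = 0.1619 W/m².
Total ΔF = 2.0543 + 0.6009 + 0.0040 + 0.1619 = 2.8211 W/m².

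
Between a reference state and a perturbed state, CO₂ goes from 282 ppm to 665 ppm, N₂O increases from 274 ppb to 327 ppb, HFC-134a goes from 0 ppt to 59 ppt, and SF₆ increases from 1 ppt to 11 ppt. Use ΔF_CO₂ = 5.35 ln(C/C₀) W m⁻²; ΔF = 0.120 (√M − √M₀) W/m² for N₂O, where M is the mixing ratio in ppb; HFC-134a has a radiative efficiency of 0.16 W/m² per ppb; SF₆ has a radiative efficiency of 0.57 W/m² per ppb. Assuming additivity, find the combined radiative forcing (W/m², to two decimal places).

ΔF = 4.79 W/m²

CO₂: 5.35 × ln(665/282) = 5.35 × ln(2.35816) = 5.35 × 0.85788 = 4.5897 W/m².
N₂O: 0.120 × (√327 − √274) = 0.120 × (18.0831 − 16.5529) = 0.120 × 1.5302 = 0.1836 W/m².
HFC-134a: Δ = 59 − 0 = 59 ppt = 0.059 ppb; ΔF = 0.16 × 0.059 = 0.0094 W/m².
SF₆: Δ = 11 − 1 = 10 ppt = 0.010 ppb; ΔF = 0.57 × 0.010 = 0.0057 W/m².
Total ΔF = 4.5897 + 0.1836 + 0.0094 + 0.0057 = 4.7884 W/m².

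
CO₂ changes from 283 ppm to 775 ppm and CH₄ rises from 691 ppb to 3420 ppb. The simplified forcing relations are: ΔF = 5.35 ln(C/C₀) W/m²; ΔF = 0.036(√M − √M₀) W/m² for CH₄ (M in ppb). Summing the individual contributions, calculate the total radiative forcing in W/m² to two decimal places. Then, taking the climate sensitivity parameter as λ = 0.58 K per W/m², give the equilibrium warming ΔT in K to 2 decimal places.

CO₂: 5.35 × ln(775/283) = 5.35 × ln(2.73852) = 5.35 × 1.00742 = 5.3897 W/m².
CH₄: 0.036 × (√3420 − √691) = 0.036 × (58.4808 − 26.2869) = 0.036 × 32.1939 = 1.1590 W/m².
Total ΔF = 5.3897 + 1.1590 = 6.5487 W/m².
ΔT = λ ΔF = 0.58 × 6.55 = 3.7990 K.

ΔF = 6.55 W/m²; ΔT = 3.80 K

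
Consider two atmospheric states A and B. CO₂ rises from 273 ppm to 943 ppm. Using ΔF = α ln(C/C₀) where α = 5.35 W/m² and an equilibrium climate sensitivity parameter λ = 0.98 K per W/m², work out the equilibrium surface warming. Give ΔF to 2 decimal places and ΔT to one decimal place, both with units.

ΔF = 6.63 W/m²; ΔT = 6.5 K

CO₂: 5.35 × ln(943/273) = 5.35 × ln(3.45421) = 5.35 × 1.23959 = 6.6318 W/m².
ΔT = λ ΔF = 0.98 × 6.63 = 6.4974 K.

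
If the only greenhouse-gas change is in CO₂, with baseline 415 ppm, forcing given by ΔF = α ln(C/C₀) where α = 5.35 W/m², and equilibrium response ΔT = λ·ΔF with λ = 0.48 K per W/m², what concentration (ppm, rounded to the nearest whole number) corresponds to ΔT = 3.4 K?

C ≈ 1560 ppm

Required forcing: ΔF = ΔT/λ = 3.4/0.48 = 7.0833 W/m².
Then ln(C/415) = ΔF/5.35 = 7.0833/5.35 = 1.32398.
So C = 415 × e^1.32398 = 415 × 3.75835 = 1559.72 ppm.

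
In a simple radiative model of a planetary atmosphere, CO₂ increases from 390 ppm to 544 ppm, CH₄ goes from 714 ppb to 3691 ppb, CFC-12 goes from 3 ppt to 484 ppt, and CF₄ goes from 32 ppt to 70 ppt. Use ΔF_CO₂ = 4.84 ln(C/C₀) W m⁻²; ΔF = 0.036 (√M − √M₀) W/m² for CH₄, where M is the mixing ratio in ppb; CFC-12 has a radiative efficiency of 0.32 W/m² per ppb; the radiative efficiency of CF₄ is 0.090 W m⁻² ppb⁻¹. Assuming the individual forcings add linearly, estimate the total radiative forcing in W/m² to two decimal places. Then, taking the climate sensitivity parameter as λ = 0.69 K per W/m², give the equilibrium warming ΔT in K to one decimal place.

ΔF = 2.99 W/m²; ΔT = 2.1 K

CO₂: 4.84 × ln(544/390) = 4.84 × ln(1.39487) = 4.84 × 0.33280 = 1.6108 W/m².
CH₄: 0.036 × (√3691 − √714) = 0.036 × (60.7536 − 26.7208) = 0.036 × 34.0328 = 1.2252 W/m².
CFC-12: Δ = 484 − 3 = 481 ppt = 0.481 ppb; ΔF = 0.32 × 0.481 = 0.1539 W/m².
CF₄: Δ = 70 − 32 = 38 ppt = 0.038 ppb; ΔF = 0.090 × 0.038 = 0.0034 W/m².
Total ΔF = 1.6108 + 1.2252 + 0.1539 + 0.0034 = 2.9933 W/m².
ΔT = λ ΔF = 0.69 × 2.99 = 2.0631 K.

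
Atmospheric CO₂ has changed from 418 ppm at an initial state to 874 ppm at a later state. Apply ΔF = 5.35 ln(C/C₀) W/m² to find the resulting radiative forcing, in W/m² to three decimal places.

ΔF = 3.946 W/m²

CO₂: 5.35 × ln(874/418) = 5.35 × ln(2.09091) = 5.35 × 0.73760 = 3.9462 W/m².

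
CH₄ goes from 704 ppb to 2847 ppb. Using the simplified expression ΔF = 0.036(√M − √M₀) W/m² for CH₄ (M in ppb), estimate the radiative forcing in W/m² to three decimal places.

CH₄: 0.036 × (√2847 − √704) = 0.036 × (53.3573 − 26.5330) = 0.036 × 26.8243 = 0.9657 W/m².

ΔF = 0.966 W/m²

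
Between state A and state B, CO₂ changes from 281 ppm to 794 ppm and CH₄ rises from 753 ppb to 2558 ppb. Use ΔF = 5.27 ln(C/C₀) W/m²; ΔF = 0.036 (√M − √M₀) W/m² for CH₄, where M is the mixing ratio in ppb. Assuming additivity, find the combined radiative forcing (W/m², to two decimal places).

CO₂: 5.27 × ln(794/281) = 5.27 × ln(2.82562) = 5.27 × 1.03873 = 5.4741 W/m².
CH₄: 0.036 × (√2558 − √753) = 0.036 × (50.5767 − 27.4408) = 0.036 × 23.1359 = 0.8329 W/m².
Total ΔF = 5.4741 + 0.8329 = 6.3070 W/m².

ΔF = 6.31 W/m²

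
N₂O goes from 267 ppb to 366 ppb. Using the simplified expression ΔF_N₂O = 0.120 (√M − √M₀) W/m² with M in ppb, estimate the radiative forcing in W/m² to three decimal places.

ΔF = 0.335 W/m²

N₂O: 0.120 × (√366 − √267) = 0.120 × (19.1311 − 16.3401) = 0.120 × 2.7910 = 0.3349 W/m².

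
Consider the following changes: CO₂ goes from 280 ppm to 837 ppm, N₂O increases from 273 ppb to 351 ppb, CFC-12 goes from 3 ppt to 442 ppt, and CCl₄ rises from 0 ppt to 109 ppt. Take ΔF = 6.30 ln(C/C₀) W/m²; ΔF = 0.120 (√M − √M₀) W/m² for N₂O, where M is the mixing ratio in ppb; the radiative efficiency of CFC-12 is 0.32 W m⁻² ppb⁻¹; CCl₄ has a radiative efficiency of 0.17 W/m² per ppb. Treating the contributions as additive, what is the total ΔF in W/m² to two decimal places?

CO₂: 6.30 × ln(837/280) = 6.30 × ln(2.98929) = 6.30 × 1.09504 = 6.8988 W/m².
N₂O: 0.120 × (√351 − √273) = 0.120 × (18.7350 − 16.5227) = 0.120 × 2.2123 = 0.2655 W/m².
CFC-12: Δ = 442 − 3 = 439 ppt = 0.439 ppb; ΔF = 0.32 × 0.439 = 0.1405 W/m².
CCl₄: Δ = 109 − 0 = 109 ppt = 0.109 ppb; ΔF = 0.17 × 0.109 = 0.0185 W/m².
Total ΔF = 6.8988 + 0.2655 + 0.1405 + 0.0185 = 7.3233 W/m².

ΔF = 7.32 W/m²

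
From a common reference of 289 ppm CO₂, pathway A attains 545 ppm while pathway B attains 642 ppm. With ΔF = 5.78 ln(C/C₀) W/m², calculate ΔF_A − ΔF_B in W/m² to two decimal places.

ΔF_A − ΔF_B = -0.95 W/m²

ΔF_A = 5.78 ln(545/289) = 5.78 × 0.63436 = 3.6666 W/m².
ΔF_B = 5.78 ln(642/289) = 5.78 × 0.79816 = 4.6134 W/m².
Difference: 3.6666 − 4.6134 = -0.9468 W/m².
(Equivalently, ΔF_A − ΔF_B = 5.78 ln(545/642) = 5.78 × -0.16380 = -0.9468 W/m².)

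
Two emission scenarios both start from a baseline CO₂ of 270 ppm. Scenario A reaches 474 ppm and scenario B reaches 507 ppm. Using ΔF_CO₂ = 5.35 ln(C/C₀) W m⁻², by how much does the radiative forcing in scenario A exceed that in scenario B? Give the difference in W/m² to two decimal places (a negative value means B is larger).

ΔF_A − ΔF_B = -0.36 W/m²

ΔF_A = 5.35 ln(474/270) = 5.35 × 0.56279 = 3.0109 W/m².
ΔF_B = 5.35 ln(507/270) = 5.35 × 0.63009 = 3.3710 W/m².
Difference: 3.0109 − 3.3710 = -0.3601 W/m².
(Equivalently, ΔF_A − ΔF_B = 5.35 ln(474/507) = 5.35 × -0.06730 = -0.3601 W/m².)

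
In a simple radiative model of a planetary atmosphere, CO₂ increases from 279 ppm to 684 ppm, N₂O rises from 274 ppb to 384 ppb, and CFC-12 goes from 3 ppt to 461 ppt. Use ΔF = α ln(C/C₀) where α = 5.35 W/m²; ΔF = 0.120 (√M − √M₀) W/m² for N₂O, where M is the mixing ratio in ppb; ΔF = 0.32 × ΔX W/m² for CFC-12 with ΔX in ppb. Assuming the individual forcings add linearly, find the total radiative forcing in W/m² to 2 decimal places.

ΔF = 5.31 W/m²

CO₂: 5.35 × ln(684/279) = 5.35 × ln(2.45161) = 5.35 × 0.89674 = 4.7976 W/m².
N₂O: 0.120 × (√384 − √274) = 0.120 × (19.5959 − 16.5529) = 0.120 × 3.0430 = 0.3652 W/m².
CFC-12: Δ = 461 − 3 = 458 ppt = 0.458 ppb; ΔF = 0.32 × 0.458 = 0.1466 W/m².
Total ΔF = 4.7976 + 0.3652 + 0.1466 = 5.3094 W/m².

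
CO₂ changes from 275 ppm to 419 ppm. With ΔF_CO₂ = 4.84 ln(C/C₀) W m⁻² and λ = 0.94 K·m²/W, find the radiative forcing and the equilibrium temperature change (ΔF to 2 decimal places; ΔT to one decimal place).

ΔF = 2.04 W/m²; ΔT = 1.9 K

CO₂: 4.84 × ln(419/275) = 4.84 × ln(1.52364) = 4.84 × 0.42110 = 2.0381 W/m².
ΔT = λ ΔF = 0.94 × 2.04 = 1.9176 K.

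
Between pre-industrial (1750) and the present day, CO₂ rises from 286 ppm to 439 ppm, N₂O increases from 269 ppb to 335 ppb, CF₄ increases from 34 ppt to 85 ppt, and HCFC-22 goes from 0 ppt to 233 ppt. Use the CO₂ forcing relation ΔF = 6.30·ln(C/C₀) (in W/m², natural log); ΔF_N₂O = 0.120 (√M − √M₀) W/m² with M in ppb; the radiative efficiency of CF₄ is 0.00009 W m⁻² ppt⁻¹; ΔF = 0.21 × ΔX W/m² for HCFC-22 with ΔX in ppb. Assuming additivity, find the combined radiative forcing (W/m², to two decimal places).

CO₂: 6.30 × ln(439/286) = 6.30 × ln(1.53497) = 6.30 × 0.42851 = 2.6996 W/m².
N₂O: 0.120 × (√335 − √269) = 0.120 × (18.3030 − 16.4012) = 0.120 × 1.9018 = 0.2282 W/m².
CF₄: ΔF = 0.00009 × (85 − 34) = 0.00009 × 51 = 0.0046 W/m².
HCFC-22: Δ = 233 − 0 = 233 ppt = 0.233 ppb; ΔF = 0.21 × 0.233 = 0.0489 W/m².
Total ΔF = 2.6996 + 0.2282 + 0.0046 + 0.0489 = 2.9813 W/m².

ΔF = 2.98 W/m²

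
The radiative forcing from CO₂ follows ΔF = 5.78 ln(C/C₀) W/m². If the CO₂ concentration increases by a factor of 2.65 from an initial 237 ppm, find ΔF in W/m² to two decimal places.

ΔF = 5.63 W/m²

Because the forcing depends only on the ratio C/C₀, the initial concentration does not enter.
ΔF = 5.78 × ln(2.65) = 5.78 × 0.97456 = 5.6330 W/m².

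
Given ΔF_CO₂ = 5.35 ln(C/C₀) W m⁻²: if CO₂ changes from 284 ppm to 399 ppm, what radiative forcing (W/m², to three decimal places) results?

CO₂ absorption bands are partially saturated, so forcing scales with the logarithm of the concentration ratio.
CO₂: 5.35 × ln(399/284) = 5.35 × ln(1.40493) = 5.35 × 0.33999 = 1.8189 W/m².

ΔF = 1.819 W/m²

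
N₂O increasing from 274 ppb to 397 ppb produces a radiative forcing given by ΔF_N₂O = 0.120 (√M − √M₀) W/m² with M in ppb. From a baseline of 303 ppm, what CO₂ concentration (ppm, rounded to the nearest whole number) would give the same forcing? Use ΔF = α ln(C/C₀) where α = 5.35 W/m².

C ≈ 327 ppm

N₂O forcing: 0.120 × (√397 − √274) = 0.120 × (19.9249 − 16.5529) = 0.120 × 3.3720 = 0.40464 W/m².
Set 5.35 ln(C/303) = 0.40464: ln(C/303) = 0.40464/5.35 = 0.07563, so C = 303 × e^0.07563 = 303 × 1.07856 = 326.80 ppm.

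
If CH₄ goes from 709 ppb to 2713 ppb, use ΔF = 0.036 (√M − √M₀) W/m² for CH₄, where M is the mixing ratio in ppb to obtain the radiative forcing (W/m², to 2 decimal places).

ΔF = 0.92 W/m²

CH₄: 0.036 × (√2713 − √709) = 0.036 × (52.0865 − 26.6271) = 0.036 × 25.4594 = 0.9165 W/m².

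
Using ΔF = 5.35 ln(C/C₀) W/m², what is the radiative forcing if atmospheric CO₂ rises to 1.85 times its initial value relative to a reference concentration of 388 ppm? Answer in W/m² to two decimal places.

ΔF = 3.29 W/m²

Because the forcing depends only on the ratio C/C₀, the initial concentration does not enter.
ΔF = 5.35 × ln(1.85) = 5.35 × 0.61519 = 3.2913 W/m².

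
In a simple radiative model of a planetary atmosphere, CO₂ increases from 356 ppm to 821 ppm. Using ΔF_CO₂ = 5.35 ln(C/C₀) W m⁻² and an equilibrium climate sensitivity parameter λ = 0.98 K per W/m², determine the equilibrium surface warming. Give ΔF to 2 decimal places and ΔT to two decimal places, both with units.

ΔF = 4.47 W/m²; ΔT = 4.38 K

CO₂: 5.35 × ln(821/356) = 5.35 × ln(2.30618) = 5.35 × 0.83559 = 4.4704 W/m².
ΔT = λ ΔF = 0.98 × 4.47 = 4.3806 K.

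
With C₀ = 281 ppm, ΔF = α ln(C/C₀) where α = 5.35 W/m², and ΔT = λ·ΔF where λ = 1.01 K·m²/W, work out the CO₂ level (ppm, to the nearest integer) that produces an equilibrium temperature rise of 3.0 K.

Required forcing: ΔF = ΔT/λ = 3.0/1.01 = 2.9703 W/m².
Then ln(C/281) = ΔF/5.35 = 2.9703/5.35 = 0.55520.
So C = 281 × e^0.55520 = 281 × 1.74229 = 489.58 ppm.

C ≈ 490 ppm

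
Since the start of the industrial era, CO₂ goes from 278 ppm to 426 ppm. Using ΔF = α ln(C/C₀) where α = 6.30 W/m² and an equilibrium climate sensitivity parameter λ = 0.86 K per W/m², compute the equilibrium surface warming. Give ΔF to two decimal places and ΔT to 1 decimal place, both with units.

ΔF = 2.69 W/m²; ΔT = 2.3 K

CO₂: 6.30 × ln(426/278) = 6.30 × ln(1.53237) = 6.30 × 0.42682 = 2.6890 W/m².
ΔT = λ ΔF = 0.86 × 2.69 = 2.3134 K.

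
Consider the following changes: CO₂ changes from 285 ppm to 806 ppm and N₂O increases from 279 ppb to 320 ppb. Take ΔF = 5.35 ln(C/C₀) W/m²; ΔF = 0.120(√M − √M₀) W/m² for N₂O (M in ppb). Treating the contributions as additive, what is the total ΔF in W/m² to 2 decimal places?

CO₂: 5.35 × ln(806/285) = 5.35 × ln(2.82807) = 5.35 × 1.03959 = 5.5618 W/m².
N₂O: 0.120 × (√320 − √279) = 0.120 × (17.8885 − 16.7033) = 0.120 × 1.1852 = 0.1422 W/m².
Total ΔF = 5.5618 + 0.1422 = 5.7040 W/m².

ΔF = 5.70 W/m²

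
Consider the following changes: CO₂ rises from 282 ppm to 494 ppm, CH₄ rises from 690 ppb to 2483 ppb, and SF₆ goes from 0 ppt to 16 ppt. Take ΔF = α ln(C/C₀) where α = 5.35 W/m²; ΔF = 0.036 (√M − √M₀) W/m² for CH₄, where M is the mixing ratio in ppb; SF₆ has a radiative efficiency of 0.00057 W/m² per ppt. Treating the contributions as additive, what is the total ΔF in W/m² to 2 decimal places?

CO₂: 5.35 × ln(494/282) = 5.35 × ln(1.75177) = 5.35 × 0.56063 = 2.9994 W/m².
CH₄: 0.036 × (√2483 − √690) = 0.036 × (49.8297 − 26.2679) = 0.036 × 23.5618 = 0.8482 W/m².
SF₆: ΔF = 0.00057 × (16 − 0) = 0.00057 × 16 = 0.0091 W/m².
Total ΔF = 2.9994 + 0.8482 + 0.0091 = 3.8567 W/m².

ΔF = 3.86 W/m²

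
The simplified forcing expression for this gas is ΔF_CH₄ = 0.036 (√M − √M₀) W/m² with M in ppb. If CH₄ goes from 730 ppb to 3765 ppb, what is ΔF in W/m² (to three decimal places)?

ΔF = 1.236 W/m²

CH₄: 0.036 × (√3765 − √730) = 0.036 × (61.3596 − 27.0185) = 0.036 × 34.3411 = 1.2363 W/m².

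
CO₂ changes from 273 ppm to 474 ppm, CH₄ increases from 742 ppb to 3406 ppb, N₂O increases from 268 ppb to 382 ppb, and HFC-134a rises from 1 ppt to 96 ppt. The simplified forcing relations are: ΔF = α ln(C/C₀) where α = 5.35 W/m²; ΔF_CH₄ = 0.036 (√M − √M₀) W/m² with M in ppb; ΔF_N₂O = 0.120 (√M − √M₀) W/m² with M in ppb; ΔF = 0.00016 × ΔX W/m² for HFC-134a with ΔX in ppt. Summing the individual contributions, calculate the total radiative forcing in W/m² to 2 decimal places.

ΔF = 4.47 W/m²

CO₂: 5.35 × ln(474/273) = 5.35 × ln(1.73626) = 5.35 × 0.55173 = 2.9518 W/m².
CH₄: 0.036 × (√3406 − √742) = 0.036 × (58.3609 − 27.2397) = 0.036 × 31.1212 = 1.1204 W/m².
N₂O: 0.120 × (√382 − √268) = 0.120 × (19.5448 − 16.3707) = 0.120 × 3.1741 = 0.3809 W/m².
HFC-134a: ΔF = 0.00016 × (96 − 1) = 0.00016 × 95 = 0.0152 W/m².
Total ΔF = 2.9518 + 1.1204 + 0.3809 + 0.0152 = 4.4683 W/m².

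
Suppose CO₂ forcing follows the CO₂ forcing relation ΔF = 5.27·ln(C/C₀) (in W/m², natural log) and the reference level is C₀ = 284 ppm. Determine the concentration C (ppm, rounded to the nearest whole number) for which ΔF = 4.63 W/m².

C ≈ 684 ppm

Set 5.27 ln(C/284) = 4.63, so ln(C/284) = 4.63/5.27 = 0.87856.
Then C/284 = e^0.87856 = 2.40743, giving C = 284 × 2.40743 = 683.71 ppm.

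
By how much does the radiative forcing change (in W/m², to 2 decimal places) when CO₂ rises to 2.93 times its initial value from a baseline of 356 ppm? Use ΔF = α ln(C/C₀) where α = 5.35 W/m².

ΔF = 5.75 W/m²

Because the forcing depends only on the ratio C/C₀, the initial concentration does not enter.
ΔF = 5.35 × ln(2.93) = 5.35 × 1.07500 = 5.7513 W/m².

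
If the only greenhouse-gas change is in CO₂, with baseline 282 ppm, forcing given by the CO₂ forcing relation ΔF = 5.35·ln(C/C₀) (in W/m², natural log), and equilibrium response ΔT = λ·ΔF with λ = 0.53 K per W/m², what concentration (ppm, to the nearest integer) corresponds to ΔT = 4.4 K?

C ≈ 1331 ppm

Required forcing: ΔF = ΔT/λ = 4.4/0.53 = 8.3019 W/m².
Then ln(C/282) = ΔF/5.35 = 8.3019/5.35 = 1.55176.
So C = 282 × e^1.55176 = 282 × 4.71977 = 1330.98 ppm.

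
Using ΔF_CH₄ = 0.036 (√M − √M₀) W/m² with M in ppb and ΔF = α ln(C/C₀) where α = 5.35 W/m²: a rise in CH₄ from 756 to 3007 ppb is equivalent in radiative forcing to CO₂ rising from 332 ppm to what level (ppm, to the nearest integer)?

C ≈ 399 ppm

CH₄ forcing: 0.036 × (√3007 − √756) = 0.036 × (54.8361 − 27.4955) = 0.036 × 27.3406 = 0.98426 W/m².
Set 5.35 ln(C/332) = 0.98426: ln(C/332) = 0.98426/5.35 = 0.18397, so C = 332 × e^0.18397 = 332 × 1.20198 = 399.06 ppm.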